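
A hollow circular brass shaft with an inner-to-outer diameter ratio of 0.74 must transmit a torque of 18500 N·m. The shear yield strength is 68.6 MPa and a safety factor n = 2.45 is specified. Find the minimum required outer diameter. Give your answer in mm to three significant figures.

d_o = 169 mm

τ_allow = 68.6/2.45 = 28.00 MPa.
For a hollow shaft τ = 16T/[πd_o³(1−k⁴)] with k = 0.74, so 1−k⁴ = 0.7001.
d_o³ = 16T/[π τ_allow (1−k⁴)] = 16×1.8500×10^7/(π×28.00×0.7001) = 4.806×10^6 mm³.
d_o = 168.8 mm.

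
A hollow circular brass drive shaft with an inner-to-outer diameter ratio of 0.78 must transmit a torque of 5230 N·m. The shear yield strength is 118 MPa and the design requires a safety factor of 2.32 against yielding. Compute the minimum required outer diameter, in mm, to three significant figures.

τ_allow = 118/2.32 = 50.86 MPa.
For a hollow shaft τ = 16T/[πd_o³(1−k⁴)] with k = 0.78, so 1−k⁴ = 0.6298.
d_o³ = 16T/[π τ_allow (1−k⁴)] = 16×5230000/(π×50.86×0.6298) = 831500 mm³.
d_o = 94.03 mm.

d_o = 94.0 mm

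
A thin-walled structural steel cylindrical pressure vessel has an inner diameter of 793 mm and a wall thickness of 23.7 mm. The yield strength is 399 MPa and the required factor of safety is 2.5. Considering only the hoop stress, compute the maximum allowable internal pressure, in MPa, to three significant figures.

p_allow = 9.54 MPa

σ_allow = 399/2.5 = 159.6 MPa.
σ_h = pD/(2t) → p_allow = 2σ_allow t/D = 2×159.6×23.7/793 = 9.540 MPa.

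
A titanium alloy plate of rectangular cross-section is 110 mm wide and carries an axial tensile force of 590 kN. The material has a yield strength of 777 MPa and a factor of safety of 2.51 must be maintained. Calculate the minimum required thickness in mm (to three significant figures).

σ_allow = 777/2.51 = 309.6 MPa.
Required area A = F/σ_allow = 590000/309.6 = 1906 mm².
t = A/w = 1906/110 = 17.33 mm.

t = 17.3 mm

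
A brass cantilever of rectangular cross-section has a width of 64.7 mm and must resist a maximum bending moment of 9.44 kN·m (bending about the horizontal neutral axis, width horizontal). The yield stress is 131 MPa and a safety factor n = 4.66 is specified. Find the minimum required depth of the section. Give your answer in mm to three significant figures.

σ_allow = 131/4.66 = 28.11 MPa.
For a rectangular section σ = 6M/(bh²), so h² = 6M/(b σ_allow) = 6×9440000/(64.7×28.11) = 31140 mm².
h = 176.5 mm.

h = 176 mm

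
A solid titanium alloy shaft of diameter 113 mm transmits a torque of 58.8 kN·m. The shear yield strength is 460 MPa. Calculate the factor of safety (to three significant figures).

n = 2.22

τ = 16T/(πd³) = 16×5.8800×10^7/(π×113³) = 207.5 MPa.
n = τ_limit/τ = 460/207.5 = 2.216.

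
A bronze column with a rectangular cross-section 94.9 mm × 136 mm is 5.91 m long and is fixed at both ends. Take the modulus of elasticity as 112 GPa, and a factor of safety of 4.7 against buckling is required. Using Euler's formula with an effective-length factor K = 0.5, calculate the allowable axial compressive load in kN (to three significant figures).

P_allow = 261 kN

Buckling occurs about the weak axis: I_min = h·b³/12 = 136×94.9³/12 = 9.686×10^6 mm⁴ (b = 94.9 mm is the smaller dimension).
Effective length L_e = KL = 0.5×5.91 m = 2955 mm.
Euler critical load P_cr = π²EI/L_e² = π²×112000×9.686×10^6/2955² = 1.226×10^6 N.
P_allow = P_cr/n = 1.226×10^6/4.7 = 260900 N.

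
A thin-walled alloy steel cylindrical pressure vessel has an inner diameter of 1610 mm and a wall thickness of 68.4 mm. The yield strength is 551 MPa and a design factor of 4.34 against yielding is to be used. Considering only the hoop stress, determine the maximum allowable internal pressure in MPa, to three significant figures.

σ_allow = 551/4.34 = 127.0 MPa.
σ_h = pD/(2t) → p_allow = 2σ_allow t/D = 2×127.0×68.4/1610 = 10.79 MPa.

p_allow = 10.8 MPa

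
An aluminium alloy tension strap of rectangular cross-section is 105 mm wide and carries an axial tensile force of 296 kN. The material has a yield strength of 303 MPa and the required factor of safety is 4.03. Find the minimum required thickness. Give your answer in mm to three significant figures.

σ_allow = 303/4.03 = 75.19 MPa.
Required area A = F/σ_allow = 296000/75.19 = 3937 mm².
t = A/w = 3937/105 = 37.49 mm.

t = 37.5 mm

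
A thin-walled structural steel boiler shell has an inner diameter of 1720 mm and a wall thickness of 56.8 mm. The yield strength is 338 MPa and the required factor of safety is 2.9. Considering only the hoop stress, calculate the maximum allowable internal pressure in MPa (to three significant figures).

σ_allow = 338/2.9 = 116.6 MPa.
σ_h = pD/(2t) → p_allow = 2σ_allow t/D = 2×116.6×56.8/1720 = 7.698 MPa.

p_allow = 7.70 MPa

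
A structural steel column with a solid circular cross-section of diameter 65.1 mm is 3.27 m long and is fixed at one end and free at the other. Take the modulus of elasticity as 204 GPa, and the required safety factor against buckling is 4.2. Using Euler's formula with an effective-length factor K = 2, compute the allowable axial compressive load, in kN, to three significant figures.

P_allow = 9.88 kN

I = πd⁴/64 = π×65.1⁴/64 = 881600 mm⁴.
Effective length L_e = KL = 2×3.27 m = 6540 mm.
Euler critical load P_cr = π²EI/L_e² = π²×204000×881600/6540² = 41500 N.
P_allow = P_cr/n = 41500/4.2 = 9881 N.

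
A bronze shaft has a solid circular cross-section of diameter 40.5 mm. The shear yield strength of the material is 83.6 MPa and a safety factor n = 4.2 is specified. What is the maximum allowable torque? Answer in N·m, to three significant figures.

τ_allow = 83.6/4.2 = 19.90 MPa.
For a solid shaft T_allow = τ_allow·πd³/16; πd³/16 = π×40.5³/16 = 13040 mm³.
T_allow = 19.90×13040 = 259600 N·mm = 259.6 N·m.

T_allow = 260 N·m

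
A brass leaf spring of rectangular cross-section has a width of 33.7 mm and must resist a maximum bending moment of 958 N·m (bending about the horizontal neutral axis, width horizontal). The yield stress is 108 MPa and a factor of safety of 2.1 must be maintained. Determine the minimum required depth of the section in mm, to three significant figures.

h = 57.6 mm

σ_allow = 108/2.1 = 51.43 MPa.
For a rectangular section σ = 6M/(bh²), so h² = 6M/(b σ_allow) = 6×958000/(33.7×51.43) = 3317 mm².
h = 57.59 mm.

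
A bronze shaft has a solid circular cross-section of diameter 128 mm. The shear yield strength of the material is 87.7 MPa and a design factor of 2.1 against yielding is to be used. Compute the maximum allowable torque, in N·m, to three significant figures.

T_allow = 17200 N·m

τ_allow = 87.7/2.1 = 41.76 MPa.
For a solid shaft T_allow = τ_allow·πd³/16; πd³/16 = π×128³/16 = 411800 mm³.
T_allow = 41.76×411800 = 1.720×10^7 N·mm = 17200 N·m.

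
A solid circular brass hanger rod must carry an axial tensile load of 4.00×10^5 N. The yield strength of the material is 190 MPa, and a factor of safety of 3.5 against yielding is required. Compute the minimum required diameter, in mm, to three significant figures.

d = 96.9 mm

Allowable stress σ_allow = 190/3.5 = 54.29 MPa.
Required area A = F/σ_allow = 400000/54.29 = 7368 mm².
A = πd²/4 → d = √(4A/π) = 96.86 mm.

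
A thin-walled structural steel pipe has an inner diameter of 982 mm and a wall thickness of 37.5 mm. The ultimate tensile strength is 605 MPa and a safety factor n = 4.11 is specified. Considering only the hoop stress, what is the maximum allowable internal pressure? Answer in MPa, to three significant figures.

σ_allow = 605/4.11 = 147.2 MPa.
σ_h = pD/(2t) → p_allow = 2σ_allow t/D = 2×147.2×37.5/982 = 11.24 MPa.

p_allow = 11.2 MPa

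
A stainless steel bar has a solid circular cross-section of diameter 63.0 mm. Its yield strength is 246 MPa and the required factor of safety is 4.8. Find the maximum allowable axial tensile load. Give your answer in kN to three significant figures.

σ_allow = 246/4.8 = 51.25 MPa.
A = πd²/4 = π×63.0²/4 = 3117 mm².
F_allow = σ_allow × A = 51.25×3117 = 159800 N.

F_allow = 160 kN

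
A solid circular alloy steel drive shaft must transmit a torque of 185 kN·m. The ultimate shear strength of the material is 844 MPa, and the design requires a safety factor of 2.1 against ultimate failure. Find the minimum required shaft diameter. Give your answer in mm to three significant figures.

Allowable shear stress τ_allow = 844/2.1 = 401.9 MPa.
For a solid shaft τ = 16T/(πd³), so d³ = 16T/(π τ_allow) = 16×1.8500×10^8/(π×401.9) = 2.344×10^6 mm³.
d = (2.344×10^6)^(1/3) = 132.8 mm.

d = 133 mm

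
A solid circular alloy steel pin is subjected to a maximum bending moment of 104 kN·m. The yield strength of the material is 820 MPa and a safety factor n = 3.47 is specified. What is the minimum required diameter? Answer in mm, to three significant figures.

σ_allow = 820/3.47 = 236.3 MPa.
For a solid circular section σ = 32M/(πd³), so d³ = 32M/(π σ_allow) = 32×1.0400×10^8/(π×236.3) = 4.483×10^6 mm³.
d = 164.9 mm.

d = 165 mm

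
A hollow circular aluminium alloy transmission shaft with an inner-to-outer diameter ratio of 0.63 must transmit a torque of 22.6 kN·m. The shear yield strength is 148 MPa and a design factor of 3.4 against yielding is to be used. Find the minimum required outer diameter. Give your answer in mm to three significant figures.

d_o = 146 mm

τ_allow = 148/3.4 = 43.53 MPa.
For a hollow shaft τ = 16T/[πd_o³(1−k⁴)] with k = 0.63, so 1−k⁴ = 0.8425.
d_o³ = 16T/[π τ_allow (1−k⁴)] = 16×2.2600×10^7/(π×43.53×0.8425) = 3.139×10^6 mm³.
d_o = 146.4 mm.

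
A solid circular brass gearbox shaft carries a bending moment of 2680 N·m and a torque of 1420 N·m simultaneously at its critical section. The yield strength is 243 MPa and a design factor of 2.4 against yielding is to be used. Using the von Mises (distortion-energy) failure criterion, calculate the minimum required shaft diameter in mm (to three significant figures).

σ_allow = σ_y/n = 243/2.4 = 101.2 MPa.
For a solid shaft σ_b = 32M/(πd³) and τ = 16T/(πd³), so the von Mises stress is σ' = (16/πd³)·√(4M²+3T²).
√(4M²+3T²) = √(4×(2.680×10^6)² + 3×(1.420×10^6)²) = 5.897×10^6 N·mm.
d³ = 16×5.897×10^6/(π×101.2) = 296600 mm³.
d = 66.69 mm.

d = 66.7 mm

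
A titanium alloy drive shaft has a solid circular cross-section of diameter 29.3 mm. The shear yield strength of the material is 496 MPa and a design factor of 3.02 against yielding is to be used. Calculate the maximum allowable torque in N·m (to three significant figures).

τ_allow = 496/3.02 = 164.2 MPa.
For a solid shaft T_allow = τ_allow·πd³/16; πd³/16 = π×29.3³/16 = 4939 mm³.
T_allow = 164.2×4939 = 811200 N·mm = 811.2 N·m.

T_allow = 811 N·m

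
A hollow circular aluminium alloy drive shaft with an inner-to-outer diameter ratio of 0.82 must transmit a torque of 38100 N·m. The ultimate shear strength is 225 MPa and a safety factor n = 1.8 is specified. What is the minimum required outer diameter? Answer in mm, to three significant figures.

τ_allow = 225/1.8 = 125.0 MPa.
For a hollow shaft τ = 16T/[πd_o³(1−k⁴)] with k = 0.82, so 1−k⁴ = 0.5479.
d_o³ = 16T/[π τ_allow (1−k⁴)] = 16×3.8100×10^7/(π×125.0×0.5479) = 2.833×10^6 mm³.
d_o = 141.5 mm.

d_o = 142 mm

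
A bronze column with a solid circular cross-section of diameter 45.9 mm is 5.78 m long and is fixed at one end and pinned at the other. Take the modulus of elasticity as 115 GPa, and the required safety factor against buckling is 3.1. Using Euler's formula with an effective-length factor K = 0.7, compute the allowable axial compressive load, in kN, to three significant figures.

P_allow = 4.87 kN

I = πd⁴/64 = π×45.9⁴/64 = 217900 mm⁴.
Effective length L_e = KL = 0.7×5.78 m = 4046 mm.
Euler critical load P_cr = π²EI/L_e² = π²×115000×217900/4046² = 15110 N.
P_allow = P_cr/n = 15110/3.1 = 4873 N.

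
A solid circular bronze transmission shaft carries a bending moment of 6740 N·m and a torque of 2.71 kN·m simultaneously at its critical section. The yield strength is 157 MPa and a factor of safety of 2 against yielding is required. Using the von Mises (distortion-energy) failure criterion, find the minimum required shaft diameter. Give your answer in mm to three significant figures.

d = 97.5 mm

σ_allow = σ_y/n = 157/2 = 78.50 MPa.
For a solid shaft σ_b = 32M/(πd³) and τ = 16T/(πd³), so the von Mises stress is σ' = (16/πd³)·√(4M²+3T²).
√(4M²+3T²) = √(4×(6.740×10^6)² + 3×(2.710×10^6)²) = 1.427×10^7 N·mm.
d³ = 16×1.427×10^7/(π×78.50) = 926100 mm³.
d = 97.47 mm.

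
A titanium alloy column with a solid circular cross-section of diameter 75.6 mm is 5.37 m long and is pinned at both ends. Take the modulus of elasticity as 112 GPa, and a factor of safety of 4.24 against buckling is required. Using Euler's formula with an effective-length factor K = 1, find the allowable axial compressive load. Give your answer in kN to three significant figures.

P_allow = 14.5 kN

I = πd⁴/64 = π×75.6⁴/64 = 1.603×10^6 mm⁴.
Effective length L_e = KL = 1×5.37 m = 5370 mm.
Euler critical load P_cr = π²EI/L_e² = π²×112000×1.603×10^6/5370² = 61460 N.
P_allow = P_cr/n = 61460/4.24 = 14500 N.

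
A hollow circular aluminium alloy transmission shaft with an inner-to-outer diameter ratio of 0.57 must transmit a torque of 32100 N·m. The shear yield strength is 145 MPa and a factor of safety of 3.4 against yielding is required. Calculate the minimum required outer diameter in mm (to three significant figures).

τ_allow = 145/3.4 = 42.65 MPa.
For a hollow shaft τ = 16T/[πd_o³(1−k⁴)] with k = 0.57, so 1−k⁴ = 0.8944.
d_o³ = 16T/[π τ_allow (1−k⁴)] = 16×3.2100×10^7/(π×42.65×0.8944) = 4.286×10^6 mm³.
d_o = 162.4 mm.

d_o = 162 mm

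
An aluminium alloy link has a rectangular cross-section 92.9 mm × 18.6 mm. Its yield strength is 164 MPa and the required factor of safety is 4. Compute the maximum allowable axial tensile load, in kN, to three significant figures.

F_allow = 70.8 kN

σ_allow = 164/4 = 41.00 MPa.
A = 92.9×18.6 = 1728 mm².
F_allow = σ_allow × A = 41.00×1728 = 70850 N.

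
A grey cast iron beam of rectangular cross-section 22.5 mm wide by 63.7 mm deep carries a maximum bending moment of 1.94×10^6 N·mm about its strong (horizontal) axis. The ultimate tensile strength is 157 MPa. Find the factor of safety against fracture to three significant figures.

Section modulus S = bh²/6 = 22.5×63.7²/6 = 15220 mm³.
σ = M/S = 1940000/15220 = 127.5 MPa.
n = 157/127.5 = 1.231.

n = 1.23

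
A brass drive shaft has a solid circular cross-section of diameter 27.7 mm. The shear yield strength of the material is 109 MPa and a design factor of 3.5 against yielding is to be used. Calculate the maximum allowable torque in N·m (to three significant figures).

τ_allow = 109/3.5 = 31.14 MPa.
For a solid shaft T_allow = τ_allow·πd³/16; πd³/16 = π×27.7³/16 = 4173 mm³.
T_allow = 31.14×4173 = 130000 N·mm = 130.0 N·m.

T_allow = 130 N·m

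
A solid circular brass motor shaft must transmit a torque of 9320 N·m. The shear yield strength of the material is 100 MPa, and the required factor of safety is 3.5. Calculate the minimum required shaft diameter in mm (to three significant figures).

Allowable shear stress τ_allow = 100/3.5 = 28.57 MPa.
For a solid shaft τ = 16T/(πd³), so d³ = 16T/(π τ_allow) = 16×9320000/(π×28.57) = 1.661×10^6 mm³.
d = (1.661×10^6)^(1/3) = 118.4 mm.

d = 118 mm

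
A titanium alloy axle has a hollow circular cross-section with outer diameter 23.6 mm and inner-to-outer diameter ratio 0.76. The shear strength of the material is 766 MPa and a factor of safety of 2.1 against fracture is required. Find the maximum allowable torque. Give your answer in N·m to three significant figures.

T_allow = 627 N·m

τ_allow = 766/2.1 = 364.8 MPa.
For a hollow shaft T_allow = τ_allow·πd_o³(1−k⁴)/16 with 1−k⁴ = 0.6664, so πd_o³(1−k⁴)/16 = 1720 mm³.
T_allow = 364.8×1720 = 627300 N·mm = 627.3 N·m.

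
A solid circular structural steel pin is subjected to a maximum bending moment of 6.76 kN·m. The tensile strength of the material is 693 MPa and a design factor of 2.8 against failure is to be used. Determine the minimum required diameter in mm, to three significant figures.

d = 65.3 mm

σ_allow = 693/2.8 = 247.5 MPa.
For a solid circular section σ = 32M/(πd³), so d³ = 32M/(π σ_allow) = 32×6760000/(π×247.5) = 278200 mm³.
d = 65.28 mm.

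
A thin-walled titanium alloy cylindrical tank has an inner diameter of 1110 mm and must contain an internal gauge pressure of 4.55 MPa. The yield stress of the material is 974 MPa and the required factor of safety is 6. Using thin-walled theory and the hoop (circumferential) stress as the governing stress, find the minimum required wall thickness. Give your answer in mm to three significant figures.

σ_allow = 974/6 = 162.3 MPa.
Hoop stress σ_h = pD/(2t), so t = pD/(2σ_allow) = 4.55×1110/(2×162.3) = 15.56 mm.

t = 15.6 mm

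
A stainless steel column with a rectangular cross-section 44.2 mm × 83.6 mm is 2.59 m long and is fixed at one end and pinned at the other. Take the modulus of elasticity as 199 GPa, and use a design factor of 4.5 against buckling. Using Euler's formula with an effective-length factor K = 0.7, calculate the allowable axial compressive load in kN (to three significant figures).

Buckling occurs about the weak axis: I_min = h·b³/12 = 83.6×44.2³/12 = 601600 mm⁴ (b = 44.2 mm is the smaller dimension).
Effective length L_e = KL = 0.7×2.59 m = 1813 mm.
Euler critical load P_cr = π²EI/L_e² = π²×199000×601600/1813² = 359500 N.
P_allow = P_cr/n = 359500/4.5 = 79880 N.

P_allow = 79.9 kN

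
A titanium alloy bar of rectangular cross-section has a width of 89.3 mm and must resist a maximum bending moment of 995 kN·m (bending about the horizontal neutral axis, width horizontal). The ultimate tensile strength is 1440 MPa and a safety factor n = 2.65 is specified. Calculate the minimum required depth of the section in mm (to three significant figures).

h = 351 mm

σ_allow = 1440/2.65 = 543.4 MPa.
For a rectangular section σ = 6M/(bh²), so h² = 6M/(b σ_allow) = 6×9.9500×10^8/(89.3×543.4) = 123000 mm².
h = 350.8 mm.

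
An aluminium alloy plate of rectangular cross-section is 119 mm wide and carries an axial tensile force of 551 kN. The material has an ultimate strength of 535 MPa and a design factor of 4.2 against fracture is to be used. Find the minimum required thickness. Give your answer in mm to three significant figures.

σ_allow = 535/4.2 = 127.4 MPa.
Required area A = F/σ_allow = 551000/127.4 = 4326 mm².
t = A/w = 4326/119 = 36.35 mm.

t = 36.3 mm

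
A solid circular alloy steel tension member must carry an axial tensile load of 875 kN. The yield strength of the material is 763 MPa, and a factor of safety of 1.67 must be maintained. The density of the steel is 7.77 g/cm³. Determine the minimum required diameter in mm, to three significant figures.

d = 49.4 mm

Allowable stress σ_allow = 763/1.67 = 456.9 MPa.
Required area A = F/σ_allow = 875000/456.9 = 1915 mm².
A = πd²/4 → d = √(4A/π) = 49.38 mm.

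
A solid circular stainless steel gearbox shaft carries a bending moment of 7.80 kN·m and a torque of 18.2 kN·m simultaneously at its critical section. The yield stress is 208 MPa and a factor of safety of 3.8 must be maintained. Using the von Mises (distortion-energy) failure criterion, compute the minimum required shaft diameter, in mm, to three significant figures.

d = 148 mm

σ_allow = σ_y/n = 208/3.8 = 54.74 MPa.
For a solid shaft σ_b = 32M/(πd³) and τ = 16T/(πd³), so the von Mises stress is σ' = (16/πd³)·√(4M²+3T²).
√(4M²+3T²) = √(4×(7.800×10^6)² + 3×(1.820×10^7)²) = 3.517×10^7 N·mm.
d³ = 16×3.517×10^7/(π×54.74) = 3.273×10^6 mm³.
d = 148.5 mm.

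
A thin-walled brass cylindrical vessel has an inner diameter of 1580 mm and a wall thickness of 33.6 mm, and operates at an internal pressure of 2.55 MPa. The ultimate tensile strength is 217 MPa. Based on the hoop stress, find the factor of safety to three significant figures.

n = 3.62

σ_h = pD/(2t) = 2.55×1580/(2×33.6) = 59.96 MPa.
n = 217/59.96 = 3.619.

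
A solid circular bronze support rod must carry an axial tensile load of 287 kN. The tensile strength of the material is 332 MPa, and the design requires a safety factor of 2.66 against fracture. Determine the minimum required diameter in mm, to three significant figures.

Allowable stress σ_allow = 332/2.66 = 124.8 MPa.
Required area A = F/σ_allow = 287000/124.8 = 2299 mm².
A = πd²/4 → d = √(4A/π) = 54.11 mm.

d = 54.1 mm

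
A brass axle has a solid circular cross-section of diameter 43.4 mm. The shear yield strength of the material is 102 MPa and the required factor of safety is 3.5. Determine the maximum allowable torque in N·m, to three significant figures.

T_allow = 468 N·m

τ_allow = 102/3.5 = 29.14 MPa.
For a solid shaft T_allow = τ_allow·πd³/16; πd³/16 = π×43.4³/16 = 16050 mm³.
T_allow = 29.14×16050 = 467800 N·mm = 467.8 N·m.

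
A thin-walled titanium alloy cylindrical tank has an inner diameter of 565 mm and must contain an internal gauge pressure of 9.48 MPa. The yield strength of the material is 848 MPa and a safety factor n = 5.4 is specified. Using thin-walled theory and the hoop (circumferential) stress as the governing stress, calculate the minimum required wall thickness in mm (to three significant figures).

σ_allow = 848/5.4 = 157.0 MPa.
Hoop stress σ_h = pD/(2t), so t = pD/(2σ_allow) = 9.48×565/(2×157.0) = 17.05 mm.

t = 17.1 mm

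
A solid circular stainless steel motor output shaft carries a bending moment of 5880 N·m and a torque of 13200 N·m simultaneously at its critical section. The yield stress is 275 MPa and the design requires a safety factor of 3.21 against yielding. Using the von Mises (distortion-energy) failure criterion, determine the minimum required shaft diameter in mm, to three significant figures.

σ_allow = σ_y/n = 275/3.21 = 85.67 MPa.
For a solid shaft σ_b = 32M/(πd³) and τ = 16T/(πd³), so the von Mises stress is σ' = (16/πd³)·√(4M²+3T²).
√(4M²+3T²) = √(4×(5.880×10^6)² + 3×(1.320×10^7)²) = 2.571×10^7 N·mm.
d³ = 16×2.571×10^7/(π×85.67) = 1.528×10^6 mm³.
d = 115.2 mm.

d = 115 mm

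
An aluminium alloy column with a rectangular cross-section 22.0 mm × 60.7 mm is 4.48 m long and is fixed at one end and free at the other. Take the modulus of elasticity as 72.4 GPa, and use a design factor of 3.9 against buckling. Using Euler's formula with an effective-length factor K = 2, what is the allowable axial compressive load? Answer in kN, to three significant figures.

P_allow = 0.123 kN

Buckling occurs about the weak axis: I_min = h·b³/12 = 60.7×22.0³/12 = 53860 mm⁴ (b = 22.0 mm is the smaller dimension).
Effective length L_e = KL = 2×4.48 m = 8960 mm.
Euler critical load P_cr = π²EI/L_e² = π²×72400×53860/8960² = 479.4 N.
P_allow = P_cr/n = 479.4/3.9 = 122.9 N.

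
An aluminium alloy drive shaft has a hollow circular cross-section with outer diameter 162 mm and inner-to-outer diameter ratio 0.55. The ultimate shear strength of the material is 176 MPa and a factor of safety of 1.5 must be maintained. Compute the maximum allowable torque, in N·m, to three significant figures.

T_allow = 89000 N·m

τ_allow = 176/1.5 = 117.3 MPa.
For a hollow shaft T_allow = τ_allow·πd_o³(1−k⁴)/16 with 1−k⁴ = 0.9085, so πd_o³(1−k⁴)/16 = 758400 mm³.
T_allow = 117.3×758400 = 8.899×10^7 N·mm = 88990 N·m.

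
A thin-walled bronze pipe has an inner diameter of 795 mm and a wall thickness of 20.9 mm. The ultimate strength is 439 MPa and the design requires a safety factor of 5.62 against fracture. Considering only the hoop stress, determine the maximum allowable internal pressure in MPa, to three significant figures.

p_allow = 4.11 MPa

σ_allow = 439/5.62 = 78.11 MPa.
σ_h = pD/(2t) → p_allow = 2σ_allow t/D = 2×78.11×20.9/795 = 4.107 MPa.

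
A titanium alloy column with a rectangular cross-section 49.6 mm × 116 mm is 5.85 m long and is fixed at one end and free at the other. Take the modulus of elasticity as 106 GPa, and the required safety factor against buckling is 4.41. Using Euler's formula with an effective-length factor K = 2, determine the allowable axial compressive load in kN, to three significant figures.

Buckling occurs about the weak axis: I_min = h·b³/12 = 116×49.6³/12 = 1.180×10^6 mm⁴ (b = 49.6 mm is the smaller dimension).
Effective length L_e = KL = 2×5.85 m = 11700 mm.
Euler critical load P_cr = π²EI/L_e² = π²×106000×1.180×10^6/11700² = 9015 N.
P_allow = P_cr/n = 9015/4.41 = 2044 N.

P_allow = 2.04 kN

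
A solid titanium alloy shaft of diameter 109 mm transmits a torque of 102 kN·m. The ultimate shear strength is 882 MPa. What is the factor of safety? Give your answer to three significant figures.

τ = 16T/(πd³) = 16×1.0200×10^8/(π×109³) = 401.1 MPa.
n = τ_limit/τ = 882/401.1 = 2.199.

n = 2.20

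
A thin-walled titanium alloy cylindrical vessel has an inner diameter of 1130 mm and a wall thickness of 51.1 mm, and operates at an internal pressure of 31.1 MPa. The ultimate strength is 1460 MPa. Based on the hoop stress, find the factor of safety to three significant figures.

σ_h = pD/(2t) = 31.1×1130/(2×51.1) = 343.9 MPa.
n = 1460/343.9 = 4.246.

n = 4.25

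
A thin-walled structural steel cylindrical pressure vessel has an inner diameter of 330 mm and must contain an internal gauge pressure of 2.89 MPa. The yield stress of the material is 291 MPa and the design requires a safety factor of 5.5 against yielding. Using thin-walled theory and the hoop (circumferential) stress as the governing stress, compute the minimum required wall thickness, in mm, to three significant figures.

σ_allow = 291/5.5 = 52.91 MPa.
Hoop stress σ_h = pD/(2t), so t = pD/(2σ_allow) = 2.89×330/(2×52.91) = 9.013 mm.

t = 9.01 mm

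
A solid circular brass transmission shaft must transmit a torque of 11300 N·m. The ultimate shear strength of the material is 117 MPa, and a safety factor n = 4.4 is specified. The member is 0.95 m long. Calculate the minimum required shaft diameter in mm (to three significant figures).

Allowable shear stress τ_allow = 117/4.4 = 26.59 MPa.
For a solid shaft τ = 16T/(πd³), so d³ = 16T/(π τ_allow) = 16×1.1300×10^7/(π×26.59) = 2.164×10^6 mm³.
d = (2.164×10^6)^(1/3) = 129.4 mm.

d = 129 mm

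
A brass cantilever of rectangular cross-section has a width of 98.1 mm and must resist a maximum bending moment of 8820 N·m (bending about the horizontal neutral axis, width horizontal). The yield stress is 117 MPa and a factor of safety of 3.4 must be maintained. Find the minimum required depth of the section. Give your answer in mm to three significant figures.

h = 125 mm

σ_allow = 117/3.4 = 34.41 MPa.
For a rectangular section σ = 6M/(bh²), so h² = 6M/(b σ_allow) = 6×8820000/(98.1×34.41) = 15680 mm².
h = 125.2 mm.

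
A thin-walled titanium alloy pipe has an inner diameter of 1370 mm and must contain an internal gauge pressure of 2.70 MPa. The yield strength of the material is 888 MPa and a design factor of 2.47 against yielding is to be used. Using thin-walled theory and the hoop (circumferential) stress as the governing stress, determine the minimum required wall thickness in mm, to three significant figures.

t = 5.14 mm

σ_allow = 888/2.47 = 359.5 MPa.
Hoop stress σ_h = pD/(2t), so t = pD/(2σ_allow) = 2.70×1370/(2×359.5) = 5.144 mm.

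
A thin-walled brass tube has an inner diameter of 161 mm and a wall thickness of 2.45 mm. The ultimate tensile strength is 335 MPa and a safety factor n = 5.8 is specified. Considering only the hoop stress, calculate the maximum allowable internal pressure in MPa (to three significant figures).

σ_allow = 335/5.8 = 57.76 MPa.
σ_h = pD/(2t) → p_allow = 2σ_allow t/D = 2×57.76×2.45/161 = 1.758 MPa.

p_allow = 1.76 MPa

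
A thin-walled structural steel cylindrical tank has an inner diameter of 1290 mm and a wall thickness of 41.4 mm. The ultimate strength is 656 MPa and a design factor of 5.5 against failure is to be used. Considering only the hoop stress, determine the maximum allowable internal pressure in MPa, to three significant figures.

σ_allow = 656/5.5 = 119.3 MPa.
σ_h = pD/(2t) → p_allow = 2σ_allow t/D = 2×119.3×41.4/1290 = 7.656 MPa.

p_allow = 7.66 MPa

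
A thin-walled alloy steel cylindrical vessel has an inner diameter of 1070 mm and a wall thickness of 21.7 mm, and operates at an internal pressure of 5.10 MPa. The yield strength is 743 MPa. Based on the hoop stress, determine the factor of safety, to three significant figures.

n = 5.91

σ_h = pD/(2t) = 5.10×1070/(2×21.7) = 125.7 MPa.
n = 743/125.7 = 5.909.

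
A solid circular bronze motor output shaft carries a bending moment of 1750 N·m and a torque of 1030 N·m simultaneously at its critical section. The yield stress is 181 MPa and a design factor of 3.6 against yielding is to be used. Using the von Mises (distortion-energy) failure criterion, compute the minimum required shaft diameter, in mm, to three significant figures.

σ_allow = σ_y/n = 181/3.6 = 50.28 MPa.
For a solid shaft σ_b = 32M/(πd³) and τ = 16T/(πd³), so the von Mises stress is σ' = (16/πd³)·√(4M²+3T²).
√(4M²+3T²) = √(4×(1.750×10^6)² + 3×(1.030×10^6)²) = 3.928×10^6 N·mm.
d³ = 16×3.928×10^6/(π×50.28) = 397900 mm³.
d = 73.55 mm.

d = 73.6 mm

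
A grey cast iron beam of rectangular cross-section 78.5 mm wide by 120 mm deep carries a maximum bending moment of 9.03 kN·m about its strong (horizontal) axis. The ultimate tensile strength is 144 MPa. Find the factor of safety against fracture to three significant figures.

n = 3.00

Section modulus S = bh²/6 = 78.5×120²/6 = 188400 mm³.
σ = M/S = 9030000/188400 = 47.93 MPa.
n = 144/47.93 = 3.004.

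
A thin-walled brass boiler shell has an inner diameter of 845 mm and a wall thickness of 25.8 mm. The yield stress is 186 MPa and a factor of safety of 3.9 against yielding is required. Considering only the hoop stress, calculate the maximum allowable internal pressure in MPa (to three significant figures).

p_allow = 2.91 MPa

σ_allow = 186/3.9 = 47.69 MPa.
σ_h = pD/(2t) → p_allow = 2σ_allow t/D = 2×47.69×25.8/845 = 2.912 MPa.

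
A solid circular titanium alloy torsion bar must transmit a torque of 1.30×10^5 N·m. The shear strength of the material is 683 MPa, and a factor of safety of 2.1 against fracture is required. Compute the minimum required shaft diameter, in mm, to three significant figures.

Allowable shear stress τ_allow = 683/2.1 = 325.2 MPa.
For a solid shaft τ = 16T/(πd³), so d³ = 16T/(π τ_allow) = 16×1.3000×10^8/(π×325.2) = 2.036×10^6 mm³.
d = (2.036×10^6)^(1/3) = 126.7 mm.

d = 127 mm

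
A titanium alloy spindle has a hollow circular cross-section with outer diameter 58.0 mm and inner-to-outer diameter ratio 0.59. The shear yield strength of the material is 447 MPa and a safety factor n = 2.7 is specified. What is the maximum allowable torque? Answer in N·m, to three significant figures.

τ_allow = 447/2.7 = 165.6 MPa.
For a hollow shaft T_allow = τ_allow·πd_o³(1−k⁴)/16 with 1−k⁴ = 0.8788, so πd_o³(1−k⁴)/16 = 33670 mm³.
T_allow = 165.6×33670 = 5.574×10^6 N·mm = 5574 N·m.

T_allow = 5570 N·m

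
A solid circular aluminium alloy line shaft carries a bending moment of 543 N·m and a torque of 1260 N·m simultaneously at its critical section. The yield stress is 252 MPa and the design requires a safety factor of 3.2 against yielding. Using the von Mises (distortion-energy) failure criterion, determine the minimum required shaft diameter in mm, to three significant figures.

d = 54.0 mm

σ_allow = σ_y/n = 252/3.2 = 78.75 MPa.
For a solid shaft σ_b = 32M/(πd³) and τ = 16T/(πd³), so the von Mises stress is σ' = (16/πd³)·√(4M²+3T²).
√(4M²+3T²) = √(4×(543000)² + 3×(1.260×10^6)²) = 2.438×10^6 N·mm.
d³ = 16×2.438×10^6/(π×78.75) = 157600 mm³.
d = 54.02 mm.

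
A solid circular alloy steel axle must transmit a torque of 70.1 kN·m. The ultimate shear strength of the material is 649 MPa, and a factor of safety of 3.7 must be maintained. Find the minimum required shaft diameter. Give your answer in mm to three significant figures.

Allowable shear stress τ_allow = 649/3.7 = 175.4 MPa.
For a solid shaft τ = 16T/(πd³), so d³ = 16T/(π τ_allow) = 16×7.0100×10^7/(π×175.4) = 2.035×10^6 mm³.
d = (2.035×10^6)^(1/3) = 126.7 mm.

d = 127 mm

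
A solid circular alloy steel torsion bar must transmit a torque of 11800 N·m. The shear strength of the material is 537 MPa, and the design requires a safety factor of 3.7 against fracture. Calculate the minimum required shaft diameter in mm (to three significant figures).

d = 74.5 mm

Allowable shear stress τ_allow = 537/3.7 = 145.1 MPa.
For a solid shaft τ = 16T/(πd³), so d³ = 16T/(π τ_allow) = 16×1.1800×10^7/(π×145.1) = 414100 mm³.
d = (414100)^(1/3) = 74.53 mm.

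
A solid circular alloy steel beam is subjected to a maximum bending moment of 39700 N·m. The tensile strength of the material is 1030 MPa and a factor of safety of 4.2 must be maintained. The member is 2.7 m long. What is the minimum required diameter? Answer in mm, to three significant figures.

σ_allow = 1030/4.2 = 245.2 MPa.
For a solid circular section σ = 32M/(πd³), so d³ = 32M/(π σ_allow) = 32×3.9700×10^7/(π×245.2) = 1.649×10^6 mm³.
d = 118.1 mm.

d = 118 mm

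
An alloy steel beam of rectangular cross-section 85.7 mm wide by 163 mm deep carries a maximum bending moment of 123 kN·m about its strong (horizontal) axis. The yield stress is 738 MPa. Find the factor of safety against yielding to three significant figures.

Section modulus S = bh²/6 = 85.7×163²/6 = 379500 mm³.
σ = M/S = 1.2300×10^8/379500 = 324.1 MPa.
n = 738/324.1 = 2.277.

n = 2.28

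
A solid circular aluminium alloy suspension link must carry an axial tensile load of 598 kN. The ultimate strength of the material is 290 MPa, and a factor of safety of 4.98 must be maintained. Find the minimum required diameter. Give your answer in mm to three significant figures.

d = 114 mm

Allowable stress σ_allow = 290/4.98 = 58.23 MPa.
Required area A = F/σ_allow = 598000/58.23 = 10270 mm².
A = πd²/4 → d = √(4A/π) = 114.3 mm.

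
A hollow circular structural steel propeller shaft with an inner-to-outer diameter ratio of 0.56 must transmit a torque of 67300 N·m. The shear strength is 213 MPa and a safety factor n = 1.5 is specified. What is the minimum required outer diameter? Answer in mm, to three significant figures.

d_o = 139 mm

τ_allow = 213/1.5 = 142.0 MPa.
For a hollow shaft τ = 16T/[πd_o³(1−k⁴)] with k = 0.56, so 1−k⁴ = 0.9017.
d_o³ = 16T/[π τ_allow (1−k⁴)] = 16×6.7300×10^7/(π×142.0×0.9017) = 2.677×10^6 mm³.
d_o = 138.9 mm.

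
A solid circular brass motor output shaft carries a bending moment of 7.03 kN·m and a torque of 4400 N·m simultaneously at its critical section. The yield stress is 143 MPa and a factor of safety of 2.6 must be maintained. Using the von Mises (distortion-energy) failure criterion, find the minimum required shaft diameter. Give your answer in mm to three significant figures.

σ_allow = σ_y/n = 143/2.6 = 55.00 MPa.
For a solid shaft σ_b = 32M/(πd³) and τ = 16T/(πd³), so the von Mises stress is σ' = (16/πd³)·√(4M²+3T²).
√(4M²+3T²) = √(4×(7.030×10^6)² + 3×(4.400×10^6)²) = 1.599×10^7 N·mm.
d³ = 16×1.599×10^7/(π×55.00) = 1.481×10^6 mm³.
d = 114.0 mm.

d = 114 mm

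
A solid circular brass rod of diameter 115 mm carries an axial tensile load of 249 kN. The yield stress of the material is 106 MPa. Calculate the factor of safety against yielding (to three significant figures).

n = 4.42

A = πd²/4 = 10390 mm².
σ = F/A = 249000/10390 = 23.97 MPa.
n = 106/23.97 = 4.422.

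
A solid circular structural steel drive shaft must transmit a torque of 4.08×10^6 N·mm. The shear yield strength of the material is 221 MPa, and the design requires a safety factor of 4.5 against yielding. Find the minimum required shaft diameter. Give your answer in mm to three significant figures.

d = 75.1 mm

Allowable shear stress τ_allow = 221/4.5 = 49.11 MPa.
For a solid shaft τ = 16T/(πd³), so d³ = 16T/(π τ_allow) = 16×4080000/(π×49.11) = 423100 mm³.
d = (423100)^(1/3) = 75.07 mm.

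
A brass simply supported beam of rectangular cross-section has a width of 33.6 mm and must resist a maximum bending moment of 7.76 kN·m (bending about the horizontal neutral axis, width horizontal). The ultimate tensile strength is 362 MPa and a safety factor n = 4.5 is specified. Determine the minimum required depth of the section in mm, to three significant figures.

h = 131 mm

σ_allow = 362/4.5 = 80.44 MPa.
For a rectangular section σ = 6M/(bh²), so h² = 6M/(b σ_allow) = 6×7760000/(33.6×80.44) = 17230 mm².
h = 131.2 mm.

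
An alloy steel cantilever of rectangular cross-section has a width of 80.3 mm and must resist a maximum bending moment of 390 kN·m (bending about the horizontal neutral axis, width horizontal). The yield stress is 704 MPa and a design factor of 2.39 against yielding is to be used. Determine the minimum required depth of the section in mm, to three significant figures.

σ_allow = 704/2.39 = 294.6 MPa.
For a rectangular section σ = 6M/(bh²), so h² = 6M/(b σ_allow) = 6×3.9000×10^8/(80.3×294.6) = 98930 mm².
h = 314.5 mm.

h = 315 mm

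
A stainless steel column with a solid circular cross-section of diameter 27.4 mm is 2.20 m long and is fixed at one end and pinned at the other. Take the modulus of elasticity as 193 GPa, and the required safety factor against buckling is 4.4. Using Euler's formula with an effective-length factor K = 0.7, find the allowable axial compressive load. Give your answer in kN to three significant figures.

P_allow = 5.05 kN

I = πd⁴/64 = π×27.4⁴/64 = 27670 mm⁴.
Effective length L_e = KL = 0.7×2.20 m = 1540 mm.
Euler critical load P_cr = π²EI/L_e² = π²×193000×27670/1540² = 22220 N.
P_allow = P_cr/n = 22220/4.4 = 5051 N.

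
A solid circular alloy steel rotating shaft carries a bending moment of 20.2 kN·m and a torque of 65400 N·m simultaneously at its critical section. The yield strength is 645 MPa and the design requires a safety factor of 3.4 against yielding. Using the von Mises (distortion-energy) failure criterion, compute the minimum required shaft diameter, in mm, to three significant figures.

σ_allow = σ_y/n = 645/3.4 = 189.7 MPa.
For a solid shaft σ_b = 32M/(πd³) and τ = 16T/(πd³), so the von Mises stress is σ' = (16/πd³)·√(4M²+3T²).
√(4M²+3T²) = √(4×(2.020×10^7)² + 3×(6.540×10^7)²) = 1.203×10^8 N·mm.
d³ = 16×1.203×10^8/(π×189.7) = 3.229×10^6 mm³.
d = 147.8 mm.

d = 148 mm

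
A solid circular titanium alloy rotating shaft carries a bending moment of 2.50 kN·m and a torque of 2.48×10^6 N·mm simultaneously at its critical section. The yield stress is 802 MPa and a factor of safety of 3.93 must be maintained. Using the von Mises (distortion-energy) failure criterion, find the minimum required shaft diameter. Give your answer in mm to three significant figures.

σ_allow = σ_y/n = 802/3.93 = 204.1 MPa.
For a solid shaft σ_b = 32M/(πd³) and τ = 16T/(πd³), so the von Mises stress is σ' = (16/πd³)·√(4M²+3T²).
√(4M²+3T²) = √(4×(2.500×10^6)² + 3×(2.480×10^6)²) = 6.592×10^6 N·mm.
d³ = 16×6.592×10^6/(π×204.1) = 164500 mm³.
d = 54.79 mm.

d = 54.8 mm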